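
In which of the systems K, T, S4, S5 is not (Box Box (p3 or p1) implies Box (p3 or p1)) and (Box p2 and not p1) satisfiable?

K

T-tableau for the formula:
1. not (Box Box (p3 or p1) implies Box (p3 or p1)) and (Box p2 and not p1), 0
2. not (Box Box (p3 or p1) implies Box (p3 or p1)), 0
3. Box p2 and not p1, 0
4. Box Box (p3 or p1), 0
5. not Box (p3 or p1), 0
6. Box p2, 0
7. not p1, 0
8. Box (p3 or p1), 0
9. p2, 0
10. p3 or p1, 0
11. p3, 0
12. not (p3 or p1), 1
13. not p3, 1
14. not p1, 1
15. Box (p3 or p1), 1
16. p2, 1
17. p3 or p1, 1
18. p1, 1
Accessibility: 0R0, 0R1, 1R1
Branch closes: p1 and not p1 both at 1.
Every branch closes (one shown): unsatisfiable in T, hence also in S4, S5 (every S4/S5-frame is a T-frame).
K-tableau for the formula:
1. not (Box Box (p3 or p1) implies Box (p3 or p1)) and (Box p2 and not p1), 0
2. not (Box Box (p3 or p1) implies Box (p3 or p1)), 0
3. Box p2 and not p1, 0
4. Box Box (p3 or p1), 0
5. not Box (p3 or p1), 0
6. Box p2, 0
7. not p1, 0
8. not (p3 or p1), 1
9. not p3, 1
10. not p1, 1
11. Box (p3 or p1), 1
12. p2, 1
Accessibility: 0R1
Complete open branch: satisfiable in K.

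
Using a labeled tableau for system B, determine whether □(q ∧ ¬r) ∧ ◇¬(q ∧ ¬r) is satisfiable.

No, unsatisfiable

1. □(q ∧ ¬r) ∧ ◇¬(q ∧ ¬r), 0
2. □(q ∧ ¬r), 0   [∧-rule on 1]
3. ◇¬(q ∧ ¬r), 0   [∧-rule on 1]
4. q ∧ ¬r, 0   [□-rule on 2 via 0R0]
5. q, 0   [∧-rule on 4]
6. ¬r, 0   [∧-rule on 4]
7. ¬(q ∧ ¬r), 1   [◇-rule on 3: fresh world 1, 0R1]
8. q ∧ ¬r, 1   [□-rule on 2 via 0R1]
9. q, 1   [∧-rule on 8]
10. ¬r, 1   [∧-rule on 8]
11. r, 1   [¬∧-rule on 7 (branches; this branch)]
Accessibility: 0R0, 0R1, 1R0, 1R1
Branch closes: r and ¬r both at 1.
(One branch shown.) All branches close.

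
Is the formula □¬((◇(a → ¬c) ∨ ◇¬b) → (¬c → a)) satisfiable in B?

Yes, satisfiable

1. □¬((◇(a → ¬c) ∨ ◇¬b) → (¬c → a)), u
2. ¬((◇(a → ¬c) ∨ ◇¬b) → (¬c → a)), u
3. ◇(a → ¬c) ∨ ◇¬b, u
4. ¬(¬c → a), u
5. ¬c, u
6. ¬a, u
7. ◇¬b, u
8. ¬b, v
9. ¬((◇(a → ¬c) ∨ ◇¬b) → (¬c → a)), v
10. ◇(a → ¬c) ∨ ◇¬b, v
11. ¬(¬c → a), v
12. ¬c, v
13. ¬a, v
14. ◇¬b, v
15. ¬b, w
Accessibility: uRu, uRv, vRu, vRv, vRw, wRv, wRw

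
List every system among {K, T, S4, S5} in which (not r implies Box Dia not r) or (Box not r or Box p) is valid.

S5-tableau for the negation not ((not r implies Box Dia not r) or (Box not r or Box p)):
1. not ((not r implies Box Dia not r) or (Box not r or Box p)), 0
2. not (not r implies Box Dia not r), 0   [neg-or-rule on 1]
3. not (Box not r or Box p), 0   [neg-or-rule on 1]
4. not r, 0   [neg-implies-rule on 2]
5. not Box Dia not r, 0   [neg-implies-rule on 2]
6. not Box not r, 0   [neg-or-rule on 3]
7. not Box p, 0   [neg-or-rule on 3]
8. not Dia not r, 1   [neg-Box-rule on 5: fresh world 1, 0R1]
9. r, 0   [neg-Dia-rule on 8 via 1R0]
Accessibility: 0R0, 0R1, 1R0, 1R1
Branch closes: r and not r both at 0.
Every branch closes (one shown): valid in S5.
S4-tableau for the negation not ((not r implies Box Dia not r) or (Box not r or Box p)):
1. not ((not r implies Box Dia not r) or (Box not r or Box p)), 0
2. not (not r implies Box Dia not r), 0   [neg-or-rule on 1]
3. not (Box not r or Box p), 0   [neg-or-rule on 1]
4. not r, 0   [neg-implies-rule on 2]
5. not Box Dia not r, 0   [neg-implies-rule on 2]
6. not Box not r, 0   [neg-or-rule on 3]
7. not Box p, 0   [neg-or-rule on 3]
8. not Dia not r, 1   [neg-Box-rule on 5: fresh world 1, 0R1]
9. r, 1   [neg-Dia-rule on 8 via 1R1]
10. r, 2   [neg-Box-rule on 6: fresh world 2, 0R2]
11. not p, 3   [neg-Box-rule on 7: fresh world 3, 0R3]
Accessibility: 0R0, 0R1, 0R2, 0R3, 1R1, 2R2, 3R3
Complete open branch: countermodel on an S4-frame, so not valid in S4, nor in K, T (the same frame is also a K-frame and a T-frame).

S5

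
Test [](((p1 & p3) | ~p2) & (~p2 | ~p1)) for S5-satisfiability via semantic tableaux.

1. [](((p1 & p3) | ~p2) & (~p2 | ~p1)), w0
2. ((p1 & p3) | ~p2) & (~p2 | ~p1), w0   [[]-rule on 1 via w0Rw0]
3. (p1 & p3) | ~p2, w0   [&-rule on 2]
4. ~p2 | ~p1, w0   [&-rule on 2]
5. ~p2, w0   [|-rule on 3 (branches; this branch)]
6. ~p1, w0   [|-rule on 4 (branches; this branch)]
Accessibility: w0Rw0

Yes, satisfiable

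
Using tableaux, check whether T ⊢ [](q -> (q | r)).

Tableau for the negation ~[](q -> (q | r)):
1. ~[](q -> (q | r)), u
2. ~(q -> (q | r)), v
3. q, v
4. ~(q | r), v
5. ~q, v
6. ~r, v
Accessibility: uRu, uRv, vRv
Branch closes: q and ~q both at v.
All branches of the negation close; one closing branch shown above.

Valid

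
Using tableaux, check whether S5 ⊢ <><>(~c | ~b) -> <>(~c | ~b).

Tableau for the negation ~(<><>(~c | ~b) -> <>(~c | ~b)):
1. ~(<><>(~c | ~b) -> <>(~c | ~b)), u
2. <><>(~c | ~b), u
3. ~<>(~c | ~b), u
4. ~(~c | ~b), u
5. c, u
6. b, u
7. <>(~c | ~b), v
8. ~(~c | ~b), v
9. c, v
10. b, v
11. ~c | ~b, w
12. ~(~c | ~b), w
13. c, w
14. b, w
15. ~b, w
Accessibility: uRu, uRv, uRw, vRu, vRv, vRw, wRu, wRv, wRw
Branch closes: b and ~b both at w.
All branches of the negation close; one closing branch shown above.

Valid in S5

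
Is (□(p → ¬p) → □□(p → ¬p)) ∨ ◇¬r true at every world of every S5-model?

Valid

Tableau for the negation ¬((□(p → ¬p) → □□(p → ¬p)) ∨ ◇¬r):
1. ¬((□(p → ¬p) → □□(p → ¬p)) ∨ ◇¬r), 0
2. ¬(□(p → ¬p) → □□(p → ¬p)), 0
3. ¬◇¬r, 0
4. □(p → ¬p), 0
5. ¬□□(p → ¬p), 0
6. r, 0
7. p → ¬p, 0
8. ¬p, 0
9. ¬□(p → ¬p), 1
10. r, 1
11. p → ¬p, 1
12. ¬p, 1
13. ¬(p → ¬p), 2
14. p, 2
15. r, 2
16. p → ¬p, 2
17. ¬p, 2
Accessibility: 0R0, 0R1, 0R2, 1R0, 1R1, 1R2, 2R0, 2R1, 2R2
Branch closes: p and ¬p both at 2.
Every branch of the negation's tableau closes; the branch above is one of them.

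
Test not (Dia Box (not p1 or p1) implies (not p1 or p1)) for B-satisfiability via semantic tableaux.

1. not (Dia Box (not p1 or p1) implies (not p1 or p1)), w0
2. Dia Box (not p1 or p1), w0
3. not (not p1 or p1), w0
4. p1, w0
5. not p1, w0
Accessibility: w0Rw0
Branch closes: p1 and not p1 both at w0.
All branches of the tableau close; one closing branch shown above.

Unsatisfiable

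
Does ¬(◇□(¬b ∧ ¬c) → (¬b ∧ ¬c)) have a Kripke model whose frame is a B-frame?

1. ¬(◇□(¬b ∧ ¬c) → (¬b ∧ ¬c)), u
2. ◇□(¬b ∧ ¬c), u
3. ¬(¬b ∧ ¬c), u
4. c, u
5. □(¬b ∧ ¬c), v
6. ¬b ∧ ¬c, u
7. ¬b, u
8. ¬c, u
Accessibility: uRu, uRv, vRu, vRv
Branch closes: c and ¬c both at u.
(One branch shown.) All branches close.

No, unsatisfiable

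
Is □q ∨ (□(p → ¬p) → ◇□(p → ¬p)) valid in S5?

Tableau for the negation ¬(□q ∨ (□(p → ¬p) → ◇□(p → ¬p))):
1. ¬(□q ∨ (□(p → ¬p) → ◇□(p → ¬p))), 0
2. ¬□q, 0
3. ¬(□(p → ¬p) → ◇□(p → ¬p)), 0
4. □(p → ¬p), 0
5. ¬◇□(p → ¬p), 0
6. p → ¬p, 0
7. ¬□(p → ¬p), 0
8. ¬p, 0
9. ¬q, 1
10. p → ¬p, 1
11. ¬□(p → ¬p), 1
12. ¬p, 1
13. ¬(p → ¬p), 2
14. p, 2
15. p → ¬p, 2
16. ¬□(p → ¬p), 2
17. ¬p, 2
Accessibility: 0R0, 0R1, 0R2, 1R0, 1R1, 1R2, 2R0, 2R1, 2R2
Branch closes: p and ¬p both at 2.
Every branch of the negation's tableau closes; the branch above is one of them.

Yes, valid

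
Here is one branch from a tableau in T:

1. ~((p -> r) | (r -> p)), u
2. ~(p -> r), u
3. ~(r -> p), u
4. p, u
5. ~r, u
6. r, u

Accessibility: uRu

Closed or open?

Both r and ~r appear at u.

Yes, closed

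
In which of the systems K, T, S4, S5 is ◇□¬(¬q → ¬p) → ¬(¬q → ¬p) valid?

S5

S4-tableau for the negation ¬(◇□¬(¬q → ¬p) → ¬(¬q → ¬p)):
1. ¬(◇□¬(¬q → ¬p) → ¬(¬q → ¬p)), w0
2. ◇□¬(¬q → ¬p), w0
3. ¬q → ¬p, w0
4. ¬p, w0
5. □¬(¬q → ¬p), w1
6. ¬(¬q → ¬p), w1
7. ¬q, w1
8. p, w1
Accessibility: w0Rw0, w0Rw1, w1Rw1
Complete open branch: countermodel on an S4-frame, so not valid in S4, nor in K, T (the same frame is also a K-frame and a T-frame).
S5-tableau for the negation ¬(◇□¬(¬q → ¬p) → ¬(¬q → ¬p)):
1. ¬(◇□¬(¬q → ¬p) → ¬(¬q → ¬p)), w0
2. ◇□¬(¬q → ¬p), w0
3. ¬q → ¬p, w0
4. ¬p, w0
5. □¬(¬q → ¬p), w1
6. ¬(¬q → ¬p), w0
7. ¬q, w0
8. p, w0
Accessibility: w0Rw0, w0Rw1, w1Rw0, w1Rw1
Branch closes: p and ¬p both at w0.
Every branch closes (one shown): valid in S5.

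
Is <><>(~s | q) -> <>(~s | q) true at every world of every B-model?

Invalid (countermodel exists)

Tableau for the negation ~(<><>(~s | q) -> <>(~s | q)):
1. ~(<><>(~s | q) -> <>(~s | q)), 0
2. <><>(~s | q), 0
3. ~<>(~s | q), 0
4. ~(~s | q), 0
5. s, 0
6. ~q, 0
7. <>(~s | q), 1
8. ~(~s | q), 1
9. s, 1
10. ~q, 1
11. ~s | q, 2
12. q, 2
Accessibility: 0R0, 0R1, 1R0, 1R1, 1R2, 2R1, 2R2
The negation has an open branch (countermodel exists).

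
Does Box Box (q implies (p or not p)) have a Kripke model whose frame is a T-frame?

Satisfiable

1. Box Box (q implies (p or not p)), w0
2. Box (q implies (p or not p)), w0
3. q implies (p or not p), w0
4. p or not p, w0
5. not p, w0
Accessibility: w0Rw0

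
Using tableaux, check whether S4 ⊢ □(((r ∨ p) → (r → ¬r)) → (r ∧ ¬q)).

Tableau for the negation ¬□(((r ∨ p) → (r → ¬r)) → (r ∧ ¬q)):
1. ¬□(((r ∨ p) → (r → ¬r)) → (r ∧ ¬q)), 0
2. ¬(((r ∨ p) → (r → ¬r)) → (r ∧ ¬q)), 1   [¬□-rule on 1: fresh world 1, 0R1]
3. (r ∨ p) → (r → ¬r), 1   [¬→-rule on 2]
4. ¬(r ∧ ¬q), 1   [¬→-rule on 2]
5. r → ¬r, 1   [→-rule on 3 (branches; this branch)]
6. q, 1   [¬∧-rule on 4 (branches; this branch)]
7. ¬r, 1   [→-rule on 5 (branches; this branch)]
Accessibility: 0R0, 0R1, 1R1
The negation has an open branch (countermodel exists).

Not valid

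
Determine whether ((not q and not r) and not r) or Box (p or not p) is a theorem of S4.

Tableau for the negation not (((not q and not r) and not r) or Box (p or not p)):
1. not (((not q and not r) and not r) or Box (p or not p)), w0
2. not ((not q and not r) and not r), w0
3. not Box (p or not p), w0
4. not (not q and not r), w0
5. r, w0
6. not (p or not p), w1
7. not p, w1
8. p, w1
Accessibility: w0Rw0, w0Rw1, w1Rw1
Branch closes: p and not p both at w1.
All branches of the negation close; one closing branch shown above.

Valid in S4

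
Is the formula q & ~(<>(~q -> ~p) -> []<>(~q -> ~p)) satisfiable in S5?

Unsatisfiable

1. q & ~(<>(~q -> ~p) -> []<>(~q -> ~p)), u
2. q, u   [&-rule on 1]
3. ~(<>(~q -> ~p) -> []<>(~q -> ~p)), u   [&-rule on 1]
4. <>(~q -> ~p), u   [~->-rule on 3]
5. ~[]<>(~q -> ~p), u   [~->-rule on 3]
6. ~q -> ~p, v   [<>-rule on 4: fresh world v, uRv]
7. ~p, v   [->-rule on 6 (branches; this branch)]
8. ~<>(~q -> ~p), w   [~[]-rule on 5: fresh world w, uRw]
9. ~(~q -> ~p), u   [~<>-rule on 8 via wRu]
10. ~q, u   [~->-rule on 9]
11. p, u   [~->-rule on 9]
Accessibility: uRu, uRv, uRw, vRu, vRv, vRw, wRu, wRv, wRw
Branch closes: q and ~q both at u.
All branches of the tableau close; one closing branch shown above.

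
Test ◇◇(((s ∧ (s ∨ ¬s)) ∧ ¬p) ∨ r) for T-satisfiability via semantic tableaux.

1. ◇◇(((s ∧ (s ∨ ¬s)) ∧ ¬p) ∨ r), w0
2. ◇(((s ∧ (s ∨ ¬s)) ∧ ¬p) ∨ r), w1
3. ((s ∧ (s ∨ ¬s)) ∧ ¬p) ∨ r, w2
4. r, w2
Accessibility: w0Rw0, w0Rw1, w1Rw1, w1Rw2, w2Rw2

Satisfiable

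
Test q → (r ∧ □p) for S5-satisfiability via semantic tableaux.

1. q → (r ∧ □p), u
2. r ∧ □p, u
3. r, u
4. □p, u
5. p, u
Accessibility: uRu

Satisfiable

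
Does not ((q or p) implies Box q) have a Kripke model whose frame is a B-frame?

1. not ((q or p) implies Box q), 0
2. q or p, 0   [neg-implies-rule on 1]
3. not Box q, 0   [neg-implies-rule on 1]
4. p, 0   [or-rule on 2 (branches; this branch)]
5. not q, 1   [neg-Box-rule on 3: fresh world 1, 0R1]
Accessibility: 0R0, 0R1, 1R0, 1R1

Satisfiable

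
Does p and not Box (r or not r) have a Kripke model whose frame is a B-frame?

Unsatisfiable (every branch closes)

1. p and not Box (r or not r), w0
2. p, w0   [and-rule on 1]
3. not Box (r or not r), w0   [and-rule on 1]
4. not (r or not r), w1   [neg-Box-rule on 3: fresh world w1, w0Rw1]
5. not r, w1   [neg-or-rule on 4]
6. r, w1   [neg-or-rule on 4]
Accessibility: w0Rw0, w0Rw1, w1Rw0, w1Rw1
Branch closes: r and not r both at w1.
(One branch shown.) All branches close.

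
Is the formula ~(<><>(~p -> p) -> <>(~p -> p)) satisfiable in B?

Satisfiable (open branch found)

1. ~(<><>(~p -> p) -> <>(~p -> p)), w0
2. <><>(~p -> p), w0
3. ~<>(~p -> p), w0
4. ~(~p -> p), w0
5. ~p, w0
6. <>(~p -> p), w1
7. ~(~p -> p), w1
8. ~p, w1
9. ~p -> p, w2
10. p, w2
Accessibility: w0Rw0, w0Rw1, w1Rw0, w1Rw1, w1Rw2, w2Rw1, w2Rw2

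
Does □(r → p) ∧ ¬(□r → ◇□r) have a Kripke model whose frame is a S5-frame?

1. □(r → p) ∧ ¬(□r → ◇□r), w0
2. □(r → p), w0
3. ¬(□r → ◇□r), w0
4. □r, w0
5. ¬◇□r, w0
6. r → p, w0
7. r, w0
8. ¬□r, w0
9. p, w0
10. ¬r, w1
11. r → p, w1
12. r, w1
Accessibility: w0Rw0, w0Rw1, w1Rw0, w1Rw1
Branch closes: r and ¬r both at w1.
Every branch closes; the branch above is one of them.

Unsatisfiable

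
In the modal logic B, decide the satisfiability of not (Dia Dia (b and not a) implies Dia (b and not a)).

1. not (Dia Dia (b and not a) implies Dia (b and not a)), 0
2. Dia Dia (b and not a), 0   [neg-implies-rule on 1]
3. not Dia (b and not a), 0   [neg-implies-rule on 1]
4. not (b and not a), 0   [neg-Dia-rule on 3 via 0R0]
5. a, 0   [neg-and-rule on 4 (branches; this branch)]
6. Dia (b and not a), 1   [Dia-rule on 2: fresh world 1, 0R1]
7. not (b and not a), 1   [neg-Dia-rule on 3 via 0R1]
8. a, 1   [neg-and-rule on 7 (branches; this branch)]
9. b and not a, 2   [Dia-rule on 6: fresh world 2, 1R2]
10. b, 2   [and-rule on 9]
11. not a, 2   [and-rule on 9]
Accessibility: 0R0, 0R1, 1R0, 1R1, 1R2, 2R1, 2R2

Satisfiable (open branch found)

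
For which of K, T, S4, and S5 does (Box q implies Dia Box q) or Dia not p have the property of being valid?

T, S4, S5

T-tableau for the negation not ((Box q implies Dia Box q) or Dia not p):
1. not ((Box q implies Dia Box q) or Dia not p), 0
2. not (Box q implies Dia Box q), 0
3. not Dia not p, 0
4. Box q, 0
5. not Dia Box q, 0
6. p, 0
7. q, 0
8. not Box q, 0
9. not q, 1
10. p, 1
11. q, 1
Accessibility: 0R0, 0R1, 1R1
Branch closes: q and not q both at 1.
Every branch closes (one shown): valid in T, hence also in S4, S5 (every theorem of T is a theorem of S4 and S5).
K-tableau for the negation not ((Box q implies Dia Box q) or Dia not p):
1. not ((Box q implies Dia Box q) or Dia not p), 0
2. not (Box q implies Dia Box q), 0
3. not Dia not p, 0
4. Box q, 0
5. not Dia Box q, 0
Complete open branch: countermodel on a K-frame, so not valid in K.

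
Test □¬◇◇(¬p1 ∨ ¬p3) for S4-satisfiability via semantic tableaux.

1. □¬◇◇(¬p1 ∨ ¬p3), w0
2. ¬◇◇(¬p1 ∨ ¬p3), w0
3. ¬◇(¬p1 ∨ ¬p3), w0
4. ¬(¬p1 ∨ ¬p3), w0
5. p1, w0
6. p3, w0
Accessibility: w0Rw0

Satisfiable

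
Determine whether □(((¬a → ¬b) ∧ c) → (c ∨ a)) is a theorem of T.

Tableau for the negation ¬□(((¬a → ¬b) ∧ c) → (c ∨ a)):
1. ¬□(((¬a → ¬b) ∧ c) → (c ∨ a)), u
2. ¬(((¬a → ¬b) ∧ c) → (c ∨ a)), v
3. (¬a → ¬b) ∧ c, v
4. ¬(c ∨ a), v
5. ¬a → ¬b, v
6. c, v
7. ¬c, v
8. ¬a, v
Accessibility: uRu, uRv, vRv
Branch closes: c and ¬c both at v.
All branches of the negation close; one closing branch shown above.

Valid in T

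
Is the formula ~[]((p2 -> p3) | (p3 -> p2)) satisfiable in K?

No, unsatisfiable

1. ~[]((p2 -> p3) | (p3 -> p2)), u
2. ~((p2 -> p3) | (p3 -> p2)), v
3. ~(p2 -> p3), v
4. ~(p3 -> p2), v
5. p2, v
6. ~p3, v
7. p3, v
8. ~p2, v
Accessibility: uRv
Branch closes: p3 and ~p3 both at v.
All branches of the tableau close; one closing branch shown above.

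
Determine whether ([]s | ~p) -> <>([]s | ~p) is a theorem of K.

Not valid

Tableau for the negation ~(([]s | ~p) -> <>([]s | ~p)):
1. ~(([]s | ~p) -> <>([]s | ~p)), w0
2. []s | ~p, w0
3. ~<>([]s | ~p), w0
4. ~p, w0
The negation has an open branch (countermodel exists).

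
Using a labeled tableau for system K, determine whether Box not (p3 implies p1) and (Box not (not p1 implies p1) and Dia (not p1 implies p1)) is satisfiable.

1. Box not (p3 implies p1) and (Box not (not p1 implies p1) and Dia (not p1 implies p1)), w0
2. Box not (p3 implies p1), w0
3. Box not (not p1 implies p1) and Dia (not p1 implies p1), w0
4. Box not (not p1 implies p1), w0
5. Dia (not p1 implies p1), w0
6. not p1 implies p1, w1
7. not (p3 implies p1), w1
8. p3, w1
9. not p1, w1
10. not (not p1 implies p1), w1
11. p1, w1
Accessibility: w0Rw1
Branch closes: p1 and not p1 both at w1.
(One branch shown.) All branches close.

Unsatisfiable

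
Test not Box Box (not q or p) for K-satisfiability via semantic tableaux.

Satisfiable (open branch found)

1. not Box Box (not q or p), 0
2. not Box (not q or p), 1   [neg-Box-rule on 1: fresh world 1, 0R1]
3. not (not q or p), 2   [neg-Box-rule on 2: fresh world 2, 1R2]
4. q, 2   [neg-or-rule on 3]
5. not p, 2   [neg-or-rule on 3]
Accessibility: 0R1, 1R2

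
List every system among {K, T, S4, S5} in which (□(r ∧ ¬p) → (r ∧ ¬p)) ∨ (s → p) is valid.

T-tableau for the negation ¬((□(r ∧ ¬p) → (r ∧ ¬p)) ∨ (s → p)):
1. ¬((□(r ∧ ¬p) → (r ∧ ¬p)) ∨ (s → p)), w0
2. ¬(□(r ∧ ¬p) → (r ∧ ¬p)), w0
3. ¬(s → p), w0
4. □(r ∧ ¬p), w0
5. ¬(r ∧ ¬p), w0
6. s, w0
7. ¬p, w0
8. r ∧ ¬p, w0
9. r, w0
10. p, w0
Accessibility: w0Rw0
Branch closes: p and ¬p both at w0.
Every branch closes (one shown): valid in T, hence also in S4, S5 (every theorem of T is a theorem of S4 and S5).
K-tableau for the negation ¬((□(r ∧ ¬p) → (r ∧ ¬p)) ∨ (s → p)):
1. ¬((□(r ∧ ¬p) → (r ∧ ¬p)) ∨ (s → p)), w0
2. ¬(□(r ∧ ¬p) → (r ∧ ¬p)), w0
3. ¬(s → p), w0
4. □(r ∧ ¬p), w0
5. ¬(r ∧ ¬p), w0
6. s, w0
7. ¬p, w0
8. ¬r, w0
Complete open branch: countermodel on a K-frame, so not valid in K.

T, S4, S5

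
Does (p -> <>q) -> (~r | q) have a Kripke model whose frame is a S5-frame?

Yes, satisfiable

1. (p -> <>q) -> (~r | q), w0
2. ~r | q, w0
3. q, w0
Accessibility: w0Rw0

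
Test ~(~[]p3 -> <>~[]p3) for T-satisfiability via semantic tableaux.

Unsatisfiable

1. ~(~[]p3 -> <>~[]p3), u
2. ~[]p3, u   [~->-rule on 1]
3. ~<>~[]p3, u   [~->-rule on 1]
4. []p3, u   [~<>-rule on 3 via uRu]
5. p3, u   [[]-rule on 4 via uRu]
6. ~p3, v   [~[]-rule on 2: fresh world v, uRv]
7. []p3, v   [~<>-rule on 3 via uRv]
8. p3, v   [[]-rule on 4 via uRv]
Accessibility: uRu, uRv, vRv
Branch closes: p3 and ~p3 both at v.
Every branch closes; the branch above is one of them.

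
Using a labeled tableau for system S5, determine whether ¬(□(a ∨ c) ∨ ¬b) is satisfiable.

Satisfiable (open branch found)

1. ¬(□(a ∨ c) ∨ ¬b), 0
2. ¬□(a ∨ c), 0   [¬∨-rule on 1]
3. b, 0   [¬∨-rule on 1]
4. ¬(a ∨ c), 1   [¬□-rule on 2: fresh world 1, 0R1]
5. ¬a, 1   [¬∨-rule on 4]
6. ¬c, 1   [¬∨-rule on 4]
Accessibility: 0R0, 0R1, 1R0, 1R1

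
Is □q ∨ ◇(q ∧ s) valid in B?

Invalid (countermodel exists)

Tableau for the negation ¬(□q ∨ ◇(q ∧ s)):
1. ¬(□q ∨ ◇(q ∧ s)), u
2. ¬□q, u
3. ¬◇(q ∧ s), u
4. ¬(q ∧ s), u
5. ¬s, u
6. ¬q, v
7. ¬(q ∧ s), v
8. ¬s, v
Accessibility: uRu, uRv, vRu, vRv
The negation has an open branch (countermodel exists).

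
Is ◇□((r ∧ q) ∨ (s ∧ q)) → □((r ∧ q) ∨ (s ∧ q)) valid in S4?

Not valid

Tableau for the negation ¬(◇□((r ∧ q) ∨ (s ∧ q)) → □((r ∧ q) ∨ (s ∧ q))):
1. ¬(◇□((r ∧ q) ∨ (s ∧ q)) → □((r ∧ q) ∨ (s ∧ q))), w0
2. ◇□((r ∧ q) ∨ (s ∧ q)), w0
3. ¬□((r ∧ q) ∨ (s ∧ q)), w0
4. □((r ∧ q) ∨ (s ∧ q)), w1
5. (r ∧ q) ∨ (s ∧ q), w1
6. s ∧ q, w1
7. s, w1
8. q, w1
9. ¬((r ∧ q) ∨ (s ∧ q)), w2
10. ¬(r ∧ q), w2
11. ¬(s ∧ q), w2
12. ¬q, w2
Accessibility: w0Rw0, w0Rw1, w0Rw2, w1Rw1, w2Rw2
The negation has an open branch (countermodel exists).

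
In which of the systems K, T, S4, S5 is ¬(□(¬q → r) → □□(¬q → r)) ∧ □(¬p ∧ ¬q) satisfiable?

T-tableau for the formula:
1. ¬(□(¬q → r) → □□(¬q → r)) ∧ □(¬p ∧ ¬q), 0
2. ¬(□(¬q → r) → □□(¬q → r)), 0
3. □(¬p ∧ ¬q), 0
4. □(¬q → r), 0
5. ¬□□(¬q → r), 0
6. ¬p ∧ ¬q, 0
7. ¬p, 0
8. ¬q, 0
9. ¬q → r, 0
10. r, 0
11. ¬□(¬q → r), 1
12. ¬p ∧ ¬q, 1
13. ¬p, 1
14. ¬q, 1
15. ¬q → r, 1
16. r, 1
17. ¬(¬q → r), 2
18. ¬q, 2
19. ¬r, 2
Accessibility: 0R0, 0R1, 1R1, 1R2, 2R2
Complete open branch: satisfiable in T, hence also in K (this T-model is also a K-model).
S4-tableau for the formula:
1. ¬(□(¬q → r) → □□(¬q → r)) ∧ □(¬p ∧ ¬q), 0
2. ¬(□(¬q → r) → □□(¬q → r)), 0
3. □(¬p ∧ ¬q), 0
4. □(¬q → r), 0
5. ¬□□(¬q → r), 0
6. ¬p ∧ ¬q, 0
7. ¬p, 0
8. ¬q, 0
9. ¬q → r, 0
10. r, 0
11. ¬□(¬q → r), 1
12. ¬p ∧ ¬q, 1
13. ¬p, 1
14. ¬q, 1
15. ¬q → r, 1
16. r, 1
17. ¬(¬q → r), 2
18. ¬q, 2
19. ¬r, 2
20. ¬p ∧ ¬q, 2
21. ¬p, 2
22. ¬q → r, 2
23. r, 2
Accessibility: 0R0, 0R1, 0R2, 1R1, 1R2, 2R2
Branch closes: r and ¬r both at 2.
Every branch closes (one shown): unsatisfiable in S4, hence also in S5 (every S5-frame is an S4-frame).

K, T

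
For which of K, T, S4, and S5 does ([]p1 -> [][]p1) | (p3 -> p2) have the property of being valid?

S4-tableau for the negation ~(([]p1 -> [][]p1) | (p3 -> p2)):
1. ~(([]p1 -> [][]p1) | (p3 -> p2)), w0
2. ~([]p1 -> [][]p1), w0
3. ~(p3 -> p2), w0
4. []p1, w0
5. ~[][]p1, w0
6. p3, w0
7. ~p2, w0
8. p1, w0
9. ~[]p1, w1
10. p1, w1
11. ~p1, w2
12. p1, w2
Accessibility: w0Rw0, w0Rw1, w0Rw2, w1Rw1, w1Rw2, w2Rw2
Branch closes: p1 and ~p1 both at w2.
Every branch closes (one shown): valid in S4, hence also in S5 (every theorem of S4 is a theorem of S5).
T-tableau for the negation ~(([]p1 -> [][]p1) | (p3 -> p2)):
1. ~(([]p1 -> [][]p1) | (p3 -> p2)), w0
2. ~([]p1 -> [][]p1), w0
3. ~(p3 -> p2), w0
4. []p1, w0
5. ~[][]p1, w0
6. p3, w0
7. ~p2, w0
8. p1, w0
9. ~[]p1, w1
10. p1, w1
11. ~p1, w2
Accessibility: w0Rw0, w0Rw1, w1Rw1, w1Rw2, w2Rw2
Complete open branch: countermodel on a T-frame, so not valid in T, nor in K (the same frame is also a K-frame).

S4, S5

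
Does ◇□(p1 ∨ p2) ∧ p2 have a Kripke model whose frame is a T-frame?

1. ◇□(p1 ∨ p2) ∧ p2, 0
2. ◇□(p1 ∨ p2), 0
3. p2, 0
4. □(p1 ∨ p2), 1
5. p1 ∨ p2, 1
6. p2, 1
Accessibility: 0R0, 0R1, 1R1

Satisfiable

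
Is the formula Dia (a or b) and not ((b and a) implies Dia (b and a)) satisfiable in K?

Yes, satisfiable

1. Dia (a or b) and not ((b and a) implies Dia (b and a)), 0
2. Dia (a or b), 0
3. not ((b and a) implies Dia (b and a)), 0
4. b and a, 0
5. not Dia (b and a), 0
6. b, 0
7. a, 0
8. a or b, 1
9. not (b and a), 1
10. b, 1
11. not a, 1
Accessibility: 0R1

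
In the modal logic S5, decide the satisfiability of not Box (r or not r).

1. not Box (r or not r), w0
2. not (r or not r), w1
3. not r, w1
4. r, w1
Accessibility: w0Rw0, w0Rw1, w1Rw0, w1Rw1
Branch closes: r and not r both at w1.
All branches of the tableau close; one closing branch shown above.

Unsatisfiable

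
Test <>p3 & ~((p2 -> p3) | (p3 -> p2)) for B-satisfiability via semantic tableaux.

1. <>p3 & ~((p2 -> p3) | (p3 -> p2)), u
2. <>p3, u
3. ~((p2 -> p3) | (p3 -> p2)), u
4. ~(p2 -> p3), u
5. ~(p3 -> p2), u
6. p2, u
7. ~p3, u
8. p3, u
9. ~p2, u
Accessibility: uRu
Branch closes: p3 and ~p3 both at u.
(One branch shown.) All branches close.

No, unsatisfiable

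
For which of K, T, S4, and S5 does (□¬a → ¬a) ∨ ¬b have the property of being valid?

K-tableau for the negation ¬((□¬a → ¬a) ∨ ¬b):
1. ¬((□¬a → ¬a) ∨ ¬b), w0
2. ¬(□¬a → ¬a), w0
3. b, w0
4. □¬a, w0
5. a, w0
Complete open branch: countermodel on a K-frame, so not valid in K.
T-tableau for the negation ¬((□¬a → ¬a) ∨ ¬b):
1. ¬((□¬a → ¬a) ∨ ¬b), w0
2. ¬(□¬a → ¬a), w0
3. b, w0
4. □¬a, w0
5. a, w0
6. ¬a, w0
Accessibility: w0Rw0
Branch closes: a and ¬a both at w0.
Every branch closes (one shown): valid in T, hence also in S4, S5 (every theorem of T is a theorem of S4 and S5).

T, S4, S5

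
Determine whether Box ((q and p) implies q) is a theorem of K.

Tableau for the negation not Box ((q and p) implies q):
1. not Box ((q and p) implies q), u
2. not ((q and p) implies q), v   [neg-Box-rule on 1: fresh world v, uRv]
3. q and p, v   [neg-implies-rule on 2]
4. not q, v   [neg-implies-rule on 2]
5. q, v   [and-rule on 3]
6. p, v   [and-rule on 3]
Accessibility: uRv
Branch closes: q and not q both at v.
Every branch of the negation's tableau closes; the branch above is one of them.

Valid in K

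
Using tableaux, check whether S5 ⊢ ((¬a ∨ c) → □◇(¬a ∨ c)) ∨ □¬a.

Valid in S5

Tableau for the negation ¬(((¬a ∨ c) → □◇(¬a ∨ c)) ∨ □¬a):
1. ¬(((¬a ∨ c) → □◇(¬a ∨ c)) ∨ □¬a), u
2. ¬((¬a ∨ c) → □◇(¬a ∨ c)), u   [¬∨-rule on 1]
3. ¬□¬a, u   [¬∨-rule on 1]
4. ¬a ∨ c, u   [¬→-rule on 2]
5. ¬□◇(¬a ∨ c), u   [¬→-rule on 2]
6. c, u   [∨-rule on 4 (branches; this branch)]
7. a, v   [¬□-rule on 3: fresh world v, uRv]
8. ¬◇(¬a ∨ c), w   [¬□-rule on 5: fresh world w, uRw]
9. ¬(¬a ∨ c), u   [¬◇-rule on 8 via wRu]
10. a, u   [¬∨-rule on 9]
11. ¬c, u   [¬∨-rule on 9]
Accessibility: uRu, uRv, uRw, vRu, vRv, vRw, wRu, wRv, wRw
Branch closes: c and ¬c both at u.
All branches of the negation close; one closing branch shown above.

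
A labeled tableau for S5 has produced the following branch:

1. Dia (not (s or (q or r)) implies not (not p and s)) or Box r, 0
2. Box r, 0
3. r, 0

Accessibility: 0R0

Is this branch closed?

There is no literal clash: for every atom and world, at most one sign appears.

No, open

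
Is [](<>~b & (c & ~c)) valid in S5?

Invalid (countermodel exists)

Tableau for the negation ~[](<>~b & (c & ~c)):
1. ~[](<>~b & (c & ~c)), w0
2. ~(<>~b & (c & ~c)), w1
3. ~(c & ~c), w1
4. c, w1
Accessibility: w0Rw0, w0Rw1, w1Rw0, w1Rw1
The negation has an open branch (countermodel exists).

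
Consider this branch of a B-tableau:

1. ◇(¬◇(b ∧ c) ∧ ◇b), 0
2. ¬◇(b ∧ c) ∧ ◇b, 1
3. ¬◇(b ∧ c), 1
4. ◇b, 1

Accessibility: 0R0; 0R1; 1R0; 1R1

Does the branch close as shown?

Not closed

No world carries both an atom and its negation.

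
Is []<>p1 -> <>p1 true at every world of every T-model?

Tableau for the negation ~([]<>p1 -> <>p1):
1. ~([]<>p1 -> <>p1), 0
2. []<>p1, 0   [~->-rule on 1]
3. ~<>p1, 0   [~->-rule on 1]
4. <>p1, 0   [[]-rule on 2 via 0R0]
5. ~p1, 0   [~<>-rule on 3 via 0R0]
6. p1, 1   [<>-rule on 4: fresh world 1, 0R1]
7. <>p1, 1   [[]-rule on 2 via 0R1]
8. ~p1, 1   [~<>-rule on 3 via 0R1]
Accessibility: 0R0, 0R1, 1R1
Branch closes: p1 and ~p1 both at 1.
All branches of the negation close; one closing branch shown above.

Yes, valid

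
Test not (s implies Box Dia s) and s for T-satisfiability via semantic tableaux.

1. not (s implies Box Dia s) and s, 0
2. not (s implies Box Dia s), 0
3. s, 0
4. not Box Dia s, 0
5. not Dia s, 1
6. not s, 1
Accessibility: 0R0, 0R1, 1R1

Yes, satisfiable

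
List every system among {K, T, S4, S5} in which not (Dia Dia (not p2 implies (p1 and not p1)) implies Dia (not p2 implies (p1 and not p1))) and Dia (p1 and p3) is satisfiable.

K, T

T-tableau for the formula:
1. not (Dia Dia (not p2 implies (p1 and not p1)) implies Dia (not p2 implies (p1 and not p1))) and Dia (p1 and p3), 0
2. not (Dia Dia (not p2 implies (p1 and not p1)) implies Dia (not p2 implies (p1 and not p1))), 0   [and-rule on 1]
3. Dia (p1 and p3), 0   [and-rule on 1]
4. Dia Dia (not p2 implies (p1 and not p1)), 0   [neg-implies-rule on 2]
5. not Dia (not p2 implies (p1 and not p1)), 0   [neg-implies-rule on 2]
6. not (not p2 implies (p1 and not p1)), 0   [neg-Dia-rule on 5 via 0R0]
7. not p2, 0   [neg-implies-rule on 6]
8. not (p1 and not p1), 0   [neg-implies-rule on 6]
9. p1, 0   [neg-and-rule on 8 (branches; this branch)]
10. p1 and p3, 1   [Dia-rule on 3: fresh world 1, 0R1]
11. p1, 1   [and-rule on 10]
12. p3, 1   [and-rule on 10]
13. not (not p2 implies (p1 and not p1)), 1   [neg-Dia-rule on 5 via 0R1]
14. not p2, 1   [neg-implies-rule on 13]
15. not (p1 and not p1), 1   [neg-implies-rule on 13]
16. Dia (not p2 implies (p1 and not p1)), 2   [Dia-rule on 4: fresh world 2, 0R2]
17. not (not p2 implies (p1 and not p1)), 2   [neg-Dia-rule on 5 via 0R2]
18. not p2, 2   [neg-implies-rule on 17]
19. not (p1 and not p1), 2   [neg-implies-rule on 17]
20. p1, 2   [neg-and-rule on 19 (branches; this branch)]
21. not p2 implies (p1 and not p1), 3   [Dia-rule on 16: fresh world 3, 2R3]
22. p2, 3   [implies-rule on 21 (branches; this branch)]
Accessibility: 0R0, 0R1, 0R2, 1R1, 2R2, 2R3, 3R3
Complete open branch: satisfiable in T, hence also in K (this T-model is also a K-model).
S4-tableau for the formula:
1. not (Dia Dia (not p2 implies (p1 and not p1)) implies Dia (not p2 implies (p1 and not p1))) and Dia (p1 and p3), 0
2. not (Dia Dia (not p2 implies (p1 and not p1)) implies Dia (not p2 implies (p1 and not p1))), 0   [and-rule on 1]
3. Dia (p1 and p3), 0   [and-rule on 1]
4. Dia Dia (not p2 implies (p1 and not p1)), 0   [neg-implies-rule on 2]
5. not Dia (not p2 implies (p1 and not p1)), 0   [neg-implies-rule on 2]
6. not (not p2 implies (p1 and not p1)), 0   [neg-Dia-rule on 5 via 0R0]
7. not p2, 0   [neg-implies-rule on 6]
8. not (p1 and not p1), 0   [neg-implies-rule on 6]
9. p1, 0   [neg-and-rule on 8 (branches; this branch)]
10. p1 and p3, 1   [Dia-rule on 3: fresh world 1, 0R1]
11. p1, 1   [and-rule on 10]
12. p3, 1   [and-rule on 10]
13. not (not p2 implies (p1 and not p1)), 1   [neg-Dia-rule on 5 via 0R1]
14. not p2, 1   [neg-implies-rule on 13]
15. not (p1 and not p1), 1   [neg-implies-rule on 13]
16. Dia (not p2 implies (p1 and not p1)), 2   [Dia-rule on 4: fresh world 2, 0R2]
17. not (not p2 implies (p1 and not p1)), 2   [neg-Dia-rule on 5 via 0R2]
18. not p2, 2   [neg-implies-rule on 17]
19. not (p1 and not p1), 2   [neg-implies-rule on 17]
20. p1, 2   [neg-and-rule on 19 (branches; this branch)]
21. not p2 implies (p1 and not p1), 3   [Dia-rule on 16: fresh world 3, 2R3]
22. not (not p2 implies (p1 and not p1)), 3   [neg-Dia-rule on 5 via 0R3]
23. not p2, 3   [neg-implies-rule on 22]
24. not (p1 and not p1), 3   [neg-implies-rule on 22]
25. p1 and not p1, 3   [implies-rule on 21 (branches; this branch)]
26. p1, 3   [and-rule on 25]
27. not p1, 3   [and-rule on 25]
Accessibility: 0R0, 0R1, 0R2, 0R3, 1R1, 2R2, 2R3, 3R3
Branch closes: p1 and not p1 both at 3.
Every branch closes (one shown): unsatisfiable in S4, hence also in S5 (every S5-frame is an S4-frame).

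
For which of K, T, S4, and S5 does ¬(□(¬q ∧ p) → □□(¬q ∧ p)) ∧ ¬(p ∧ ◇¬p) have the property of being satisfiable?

K, T

T-tableau for the formula:
1. ¬(□(¬q ∧ p) → □□(¬q ∧ p)) ∧ ¬(p ∧ ◇¬p), 0
2. ¬(□(¬q ∧ p) → □□(¬q ∧ p)), 0   [∧-rule on 1]
3. ¬(p ∧ ◇¬p), 0   [∧-rule on 1]
4. □(¬q ∧ p), 0   [¬→-rule on 2]
5. ¬□□(¬q ∧ p), 0   [¬→-rule on 2]
6. ¬q ∧ p, 0   [□-rule on 4 via 0R0]
7. ¬q, 0   [∧-rule on 6]
8. p, 0   [∧-rule on 6]
9. ¬◇¬p, 0   [¬∧-rule on 3 (branches; this branch)]
10. ¬□(¬q ∧ p), 1   [¬□-rule on 5: fresh world 1, 0R1]
11. ¬q ∧ p, 1   [□-rule on 4 via 0R1]
12. ¬q, 1   [∧-rule on 11]
13. p, 1   [∧-rule on 11]
14. ¬(¬q ∧ p), 2   [¬□-rule on 10: fresh world 2, 1R2]
15. ¬p, 2   [¬∧-rule on 14 (branches; this branch)]
Accessibility: 0R0, 0R1, 1R1, 1R2, 2R2
Complete open branch: satisfiable in T, hence also in K (this T-model is also a K-model).
S4-tableau for the formula:
1. ¬(□(¬q ∧ p) → □□(¬q ∧ p)) ∧ ¬(p ∧ ◇¬p), 0
2. ¬(□(¬q ∧ p) → □□(¬q ∧ p)), 0   [∧-rule on 1]
3. ¬(p ∧ ◇¬p), 0   [∧-rule on 1]
4. □(¬q ∧ p), 0   [¬→-rule on 2]
5. ¬□□(¬q ∧ p), 0   [¬→-rule on 2]
6. ¬q ∧ p, 0   [□-rule on 4 via 0R0]
7. ¬q, 0   [∧-rule on 6]
8. p, 0   [∧-rule on 6]
9. ¬◇¬p, 0   [¬∧-rule on 3 (branches; this branch)]
10. ¬□(¬q ∧ p), 1   [¬□-rule on 5: fresh world 1, 0R1]
11. ¬q ∧ p, 1   [□-rule on 4 via 0R1]
12. ¬q, 1   [∧-rule on 11]
13. p, 1   [∧-rule on 11]
14. ¬(¬q ∧ p), 2   [¬□-rule on 10: fresh world 2, 1R2]
15. ¬q ∧ p, 2   [□-rule on 4 via 0R2]
16. ¬q, 2   [∧-rule on 15]
17. p, 2   [∧-rule on 15]
18. ¬p, 2   [¬∧-rule on 14 (branches; this branch)]
Accessibility: 0R0, 0R1, 0R2, 1R1, 1R2, 2R2
Branch closes: p and ¬p both at 2.
Every branch closes (one shown): unsatisfiable in S4, hence also in S5 (every S5-frame is an S4-frame).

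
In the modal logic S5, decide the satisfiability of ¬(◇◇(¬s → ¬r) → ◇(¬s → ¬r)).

1. ¬(◇◇(¬s → ¬r) → ◇(¬s → ¬r)), w0
2. ◇◇(¬s → ¬r), w0   [¬→-rule on 1]
3. ¬◇(¬s → ¬r), w0   [¬→-rule on 1]
4. ¬(¬s → ¬r), w0   [¬◇-rule on 3 via w0Rw0]
5. ¬s, w0   [¬→-rule on 4]
6. r, w0   [¬→-rule on 4]
7. ◇(¬s → ¬r), w1   [◇-rule on 2: fresh world w1, w0Rw1]
8. ¬(¬s → ¬r), w1   [¬◇-rule on 3 via w0Rw1]
9. ¬s, w1   [¬→-rule on 8]
10. r, w1   [¬→-rule on 8]
11. ¬s → ¬r, w2   [◇-rule on 7: fresh world w2, w1Rw2]
12. ¬(¬s → ¬r), w2   [¬◇-rule on 3 via w0Rw2]
13. ¬s, w2   [¬→-rule on 12]
14. r, w2   [¬→-rule on 12]
15. ¬r, w2   [→-rule on 11 (branches; this branch)]
Accessibility: w0Rw0, w0Rw1, w0Rw2, w1Rw0, w1Rw1, w1Rw2, w2Rw0, w2Rw1, w2Rw2
Branch closes: r and ¬r both at w2.
All branches of the tableau close; one closing branch shown above.

No, unsatisfiable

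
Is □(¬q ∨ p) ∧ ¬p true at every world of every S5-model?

No, not valid

Tableau for the negation ¬(□(¬q ∨ p) ∧ ¬p):
1. ¬(□(¬q ∨ p) ∧ ¬p), 0
2. p, 0
Accessibility: 0R0
The negation has an open branch (countermodel exists).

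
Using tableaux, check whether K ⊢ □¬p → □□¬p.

No, not valid

Tableau for the negation ¬(□¬p → □□¬p):
1. ¬(□¬p → □□¬p), u
2. □¬p, u   [¬→-rule on 1]
3. ¬□□¬p, u   [¬→-rule on 1]
4. ¬□¬p, v   [¬□-rule on 3: fresh world v, uRv]
5. ¬p, v   [□-rule on 2 via uRv]
6. p, w   [¬□-rule on 4: fresh world w, vRw]
Accessibility: uRv, vRw
The negation has an open branch (countermodel exists).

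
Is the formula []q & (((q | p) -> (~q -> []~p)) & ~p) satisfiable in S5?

Yes, satisfiable

1. []q & (((q | p) -> (~q -> []~p)) & ~p), 0
2. []q, 0
3. ((q | p) -> (~q -> []~p)) & ~p, 0
4. (q | p) -> (~q -> []~p), 0
5. ~p, 0
6. q, 0
7. ~q -> []~p, 0
8. []~p, 0
Accessibility: 0R0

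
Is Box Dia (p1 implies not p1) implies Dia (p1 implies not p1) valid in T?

Tableau for the negation not (Box Dia (p1 implies not p1) implies Dia (p1 implies not p1)):
1. not (Box Dia (p1 implies not p1) implies Dia (p1 implies not p1)), 0
2. Box Dia (p1 implies not p1), 0
3. not Dia (p1 implies not p1), 0
4. Dia (p1 implies not p1), 0
5. not (p1 implies not p1), 0
6. p1, 0
7. p1 implies not p1, 1
8. Dia (p1 implies not p1), 1
9. not (p1 implies not p1), 1
10. p1, 1
11. not p1, 1
Accessibility: 0R0, 0R1, 1R1
Branch closes: p1 and not p1 both at 1.
All branches of the negation close; one closing branch shown above.

Valid in T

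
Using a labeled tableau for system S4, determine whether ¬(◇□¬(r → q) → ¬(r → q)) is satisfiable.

1. ¬(◇□¬(r → q) → ¬(r → q)), u
2. ◇□¬(r → q), u   [¬→-rule on 1]
3. r → q, u   [¬→-rule on 1]
4. q, u   [→-rule on 3 (branches; this branch)]
5. □¬(r → q), v   [◇-rule on 2: fresh world v, uRv]
6. ¬(r → q), v   [□-rule on 5 via vRv]
7. r, v   [¬→-rule on 6]
8. ¬q, v   [¬→-rule on 6]
Accessibility: uRu, uRv, vRv

Satisfiable (open branch found)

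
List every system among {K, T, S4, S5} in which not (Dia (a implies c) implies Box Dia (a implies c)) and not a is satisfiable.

S4-tableau for the formula:
1. not (Dia (a implies c) implies Box Dia (a implies c)) and not a, w0
2. not (Dia (a implies c) implies Box Dia (a implies c)), w0   [and-rule on 1]
3. not a, w0   [and-rule on 1]
4. Dia (a implies c), w0   [neg-implies-rule on 2]
5. not Box Dia (a implies c), w0   [neg-implies-rule on 2]
6. a implies c, w1   [Dia-rule on 4: fresh world w1, w0Rw1]
7. c, w1   [implies-rule on 6 (branches; this branch)]
8. not Dia (a implies c), w2   [neg-Box-rule on 5: fresh world w2, w0Rw2]
9. not (a implies c), w2   [neg-Dia-rule on 8 via w2Rw2]
10. a, w2   [neg-implies-rule on 9]
11. not c, w2   [neg-implies-rule on 9]
Accessibility: w0Rw0, w0Rw1, w0Rw2, w1Rw1, w2Rw2
Complete open branch: satisfiable in S4, hence also in K, T (this S4-model is also a K-model and a T-model).
S5-tableau for the formula:
1. not (Dia (a implies c) implies Box Dia (a implies c)) and not a, w0
2. not (Dia (a implies c) implies Box Dia (a implies c)), w0   [and-rule on 1]
3. not a, w0   [and-rule on 1]
4. Dia (a implies c), w0   [neg-implies-rule on 2]
5. not Box Dia (a implies c), w0   [neg-implies-rule on 2]
6. a implies c, w1   [Dia-rule on 4: fresh world w1, w0Rw1]
7. c, w1   [implies-rule on 6 (branches; this branch)]
8. not Dia (a implies c), w2   [neg-Box-rule on 5: fresh world w2, w0Rw2]
9. not (a implies c), w0   [neg-Dia-rule on 8 via w2Rw0]
10. a, w0   [neg-implies-rule on 9]
11. not c, w0   [neg-implies-rule on 9]
Accessibility: w0Rw0, w0Rw1, w0Rw2, w1Rw0, w1Rw1, w1Rw2, w2Rw0, w2Rw1, w2Rw2
Branch closes: a and not a both at w0.
Every branch closes (one shown): unsatisfiable in S5.

K, T, S4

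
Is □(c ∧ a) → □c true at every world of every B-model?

Tableau for the negation ¬(□(c ∧ a) → □c):
1. ¬(□(c ∧ a) → □c), 0
2. □(c ∧ a), 0
3. ¬□c, 0
4. c ∧ a, 0
5. c, 0
6. a, 0
7. ¬c, 1
8. c ∧ a, 1
9. c, 1
10. a, 1
Accessibility: 0R0, 0R1, 1R0, 1R1
Branch closes: c and ¬c both at 1.
All branches of the negation close; one closing branch shown above.

Valid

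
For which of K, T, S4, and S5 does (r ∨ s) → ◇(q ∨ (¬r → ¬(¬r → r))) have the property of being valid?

T, S4, S5

T-tableau for the negation ¬((r ∨ s) → ◇(q ∨ (¬r → ¬(¬r → r)))):
1. ¬((r ∨ s) → ◇(q ∨ (¬r → ¬(¬r → r)))), 0
2. r ∨ s, 0
3. ¬◇(q ∨ (¬r → ¬(¬r → r))), 0
4. ¬(q ∨ (¬r → ¬(¬r → r))), 0
5. ¬q, 0
6. ¬(¬r → ¬(¬r → r)), 0
7. ¬r, 0
8. ¬r → r, 0
9. s, 0
10. r, 0
Accessibility: 0R0
Branch closes: r and ¬r both at 0.
Every branch closes (one shown): valid in T, hence also in S4, S5 (every theorem of T is a theorem of S4 and S5).
K-tableau for the negation ¬((r ∨ s) → ◇(q ∨ (¬r → ¬(¬r → r)))):
1. ¬((r ∨ s) → ◇(q ∨ (¬r → ¬(¬r → r)))), 0
2. r ∨ s, 0
3. ¬◇(q ∨ (¬r → ¬(¬r → r))), 0
4. s, 0
Complete open branch: countermodel on a K-frame, so not valid in K.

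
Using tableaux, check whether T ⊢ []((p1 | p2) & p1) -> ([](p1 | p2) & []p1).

Valid

Tableau for the negation ~([]((p1 | p2) & p1) -> ([](p1 | p2) & []p1)):
1. ~([]((p1 | p2) & p1) -> ([](p1 | p2) & []p1)), w0
2. []((p1 | p2) & p1), w0   [~->-rule on 1]
3. ~([](p1 | p2) & []p1), w0   [~->-rule on 1]
4. (p1 | p2) & p1, w0   [[]-rule on 2 via w0Rw0]
5. p1 | p2, w0   [&-rule on 4]
6. p1, w0   [&-rule on 4]
7. ~[](p1 | p2), w0   [~&-rule on 3 (branches; this branch)]
8. p2, w0   [|-rule on 5 (branches; this branch)]
9. ~(p1 | p2), w1   [~[]-rule on 7: fresh world w1, w0Rw1]
10. ~p1, w1   [~|-rule on 9]
11. ~p2, w1   [~|-rule on 9]
12. (p1 | p2) & p1, w1   [[]-rule on 2 via w0Rw1]
13. p1 | p2, w1   [&-rule on 12]
14. p1, w1   [&-rule on 12]
Accessibility: w0Rw0, w0Rw1, w1Rw1
Branch closes: p1 and ~p1 both at w1.
Every branch of the negation's tableau closes; the branch above is one of them.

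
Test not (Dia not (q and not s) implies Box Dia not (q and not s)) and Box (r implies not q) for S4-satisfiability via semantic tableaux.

Yes, satisfiable

1. not (Dia not (q and not s) implies Box Dia not (q and not s)) and Box (r implies not q), w0
2. not (Dia not (q and not s) implies Box Dia not (q and not s)), w0
3. Box (r implies not q), w0
4. Dia not (q and not s), w0
5. not Box Dia not (q and not s), w0
6. r implies not q, w0
7. not q, w0
8. not (q and not s), w1
9. r implies not q, w1
10. s, w1
11. not q, w1
12. not Dia not (q and not s), w2
13. r implies not q, w2
14. q and not s, w2
15. q, w2
16. not s, w2
17. not r, w2
Accessibility: w0Rw0, w0Rw1, w0Rw2, w1Rw1, w2Rw2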